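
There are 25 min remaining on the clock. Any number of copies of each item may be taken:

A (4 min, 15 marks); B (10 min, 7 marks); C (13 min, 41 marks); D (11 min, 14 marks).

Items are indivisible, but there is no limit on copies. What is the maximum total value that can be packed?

Best value-per-unit is A at 15/4, and filling with it alone uses time 6×4=24. No mix of the others beats 6×15 = 90.

90 marks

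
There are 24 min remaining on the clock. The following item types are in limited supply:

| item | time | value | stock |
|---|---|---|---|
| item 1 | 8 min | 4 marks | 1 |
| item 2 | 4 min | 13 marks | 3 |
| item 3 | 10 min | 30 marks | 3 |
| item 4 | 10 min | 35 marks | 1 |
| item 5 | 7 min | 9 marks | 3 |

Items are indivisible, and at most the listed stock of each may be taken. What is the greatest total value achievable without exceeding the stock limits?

78 marks

Top feasible selections:
- 1×item 2 + 1×item 3 + 1×item 4: time 24, value 78
- 3×item 2 + 1×item 4: time 22, value 74
- 1×item 2 + 2×item 3: time 24, value 73
Best: 78 marks.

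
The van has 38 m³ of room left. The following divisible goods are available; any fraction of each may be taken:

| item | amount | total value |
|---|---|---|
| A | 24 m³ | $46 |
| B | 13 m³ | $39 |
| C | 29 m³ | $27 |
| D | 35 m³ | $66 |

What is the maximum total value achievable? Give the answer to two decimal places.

86.89

Take in order of value per unit:
- B (39/13 per unit): all 13 → value 39, running total 39.00
- A (46/24 per unit): all 24 → value 46, running total 85.00
- D (66/35 per unit): 1 of 35 → value 1×66/35 = 1.8857, running total 86.89
Total 86.89.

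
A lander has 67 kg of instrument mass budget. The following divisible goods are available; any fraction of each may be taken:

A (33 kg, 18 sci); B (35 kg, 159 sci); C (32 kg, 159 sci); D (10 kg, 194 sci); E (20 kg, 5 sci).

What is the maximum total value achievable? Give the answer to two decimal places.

Take in order of value per unit:
- D (194/10 per unit): all 10 → value 194, running total 194.00
- C (159/32 per unit): all 32 → value 159, running total 353.00
- B (159/35 per unit): 25 of 35 → value 25×159/35 = 113.5714, running total 466.57
Total 466.57.

466.57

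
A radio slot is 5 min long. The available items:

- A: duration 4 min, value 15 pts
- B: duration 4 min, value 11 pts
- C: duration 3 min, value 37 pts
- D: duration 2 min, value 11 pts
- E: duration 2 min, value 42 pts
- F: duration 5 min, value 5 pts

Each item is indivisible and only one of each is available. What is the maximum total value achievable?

Check high-value combinations within 5 min:
- C+E: duration 3+2=5, value 37+42=79
- D+E: duration 2+2=4, value 11+42=53
- C+D: duration 3+2=5, value 37+11=48
- E: duration 2, value 42
- C: duration 3, value 37
Best: 79 pts.

79 pts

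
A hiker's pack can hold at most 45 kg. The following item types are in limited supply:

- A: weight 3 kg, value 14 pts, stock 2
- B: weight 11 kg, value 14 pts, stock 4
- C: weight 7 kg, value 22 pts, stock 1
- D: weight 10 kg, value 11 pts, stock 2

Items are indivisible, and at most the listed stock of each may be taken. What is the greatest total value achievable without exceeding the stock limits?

Top feasible selections:
- 2×A + 2×B + 1×C + 1×D: weight 45, value 89
- 2×A + 1×B + 1×C + 2×D: weight 44, value 86
- 2×A + 2×B + 1×C: weight 35, value 78
- 1×A + 3×B + 1×C: weight 43, value 78
Best: 89 pts.

89 pts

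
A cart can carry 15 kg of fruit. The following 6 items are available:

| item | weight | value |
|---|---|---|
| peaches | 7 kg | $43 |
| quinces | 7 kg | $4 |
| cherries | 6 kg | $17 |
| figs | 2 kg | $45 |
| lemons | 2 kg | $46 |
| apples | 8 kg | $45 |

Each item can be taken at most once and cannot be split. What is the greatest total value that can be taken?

$136

This is a 0/1 knapsack; check combinations near the capacity.
- figs+lemons+apples: weight 2+2+8=12, value 45+46+45=136
- peaches+figs+lemons: weight 7+2+2=11, value 43+45+46=134
- cherries+figs+lemons: weight 6+2+2=10, value 17+45+46=108
- peaches+cherries+lemons: weight 7+6+2=15, value 43+17+46=106
- peaches+cherries+figs: weight 7+6+2=15, value 43+17+45=105
Best: $136.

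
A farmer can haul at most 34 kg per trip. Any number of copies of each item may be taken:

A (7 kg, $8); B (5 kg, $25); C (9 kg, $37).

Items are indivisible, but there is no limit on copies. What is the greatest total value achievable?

Best value-per-unit is B at 25/5; filling with it alone gives 6×25 = 150.
Optimal mix: 5×B + 1×C → weight 34, value 162.

$162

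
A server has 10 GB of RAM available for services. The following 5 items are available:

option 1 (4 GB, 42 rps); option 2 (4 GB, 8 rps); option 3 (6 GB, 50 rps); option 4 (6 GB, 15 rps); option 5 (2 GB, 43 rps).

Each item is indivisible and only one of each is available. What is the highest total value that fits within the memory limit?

93 rps

Check high-value combinations within 10 GB:
- option 3+option 5: memory 6+2=8, value 50+43=93
- option 1+option 2+option 5: memory 4+4+2=10, value 42+8+43=93
- option 1+option 3: memory 4+6=10, value 42+50=92
- option 1+option 5: memory 4+2=6, value 42+43=85
- option 4+option 5: memory 6+2=8, value 15+43=58
Best: 93 rps.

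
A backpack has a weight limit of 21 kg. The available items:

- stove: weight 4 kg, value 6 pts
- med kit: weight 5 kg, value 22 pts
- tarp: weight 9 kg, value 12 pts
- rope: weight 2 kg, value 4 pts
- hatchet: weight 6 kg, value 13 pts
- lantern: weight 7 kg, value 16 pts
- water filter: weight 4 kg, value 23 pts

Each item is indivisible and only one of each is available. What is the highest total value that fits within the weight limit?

This is a 0/1 knapsack; check combinations near the capacity.
- stove+med kit+rope+hatchet+water filter: weight 4+5+2+6+4=21, value 6+22+4+13+23=68
- stove+med kit+lantern+water filter: weight 4+5+7+4=20, value 6+22+16+23=67
- med kit+rope+lantern+water filter: weight 5+2+7+4=18, value 22+4+16+23=65
- stove+med kit+hatchet+water filter: weight 4+5+6+4=19, value 6+22+13+23=64
- med kit+rope+hatchet+water filter: weight 5+2+6+4=17, value 22+4+13+23=62
Best: 68 pts.

68 pts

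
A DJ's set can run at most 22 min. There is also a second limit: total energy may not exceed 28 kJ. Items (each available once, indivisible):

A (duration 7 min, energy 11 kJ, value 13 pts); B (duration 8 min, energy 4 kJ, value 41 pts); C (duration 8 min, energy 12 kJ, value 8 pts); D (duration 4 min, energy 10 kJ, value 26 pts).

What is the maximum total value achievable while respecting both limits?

Feasible sets respecting both limits:
- A+B+D: duration 19, energy 25, value 80
- B+C+D: duration 20, energy 26, value 75
- B+D: duration 12, energy 14, value 67
Best: 80 pts.

80 pts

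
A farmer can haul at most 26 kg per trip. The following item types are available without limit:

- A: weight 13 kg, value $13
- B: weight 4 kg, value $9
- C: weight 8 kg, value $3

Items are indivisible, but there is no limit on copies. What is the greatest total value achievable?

Best value-per-unit is B at 9/4, and filling with it alone uses weight 6×4=24. No mix of the others beats 6×9 = 54.

$54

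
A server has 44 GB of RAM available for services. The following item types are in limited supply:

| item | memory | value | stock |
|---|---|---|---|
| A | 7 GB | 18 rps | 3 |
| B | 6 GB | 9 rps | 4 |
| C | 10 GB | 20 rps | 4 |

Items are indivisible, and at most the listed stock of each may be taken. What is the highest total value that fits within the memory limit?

96 rps

Best selections within memory 44 and stock limits:
- 2×A + 3×C: memory 44, value 96
- 3×A + 2×C: memory 41, value 94
- 3×A + 2×B + 1×C: memory 43, value 92
Best: 96 rps.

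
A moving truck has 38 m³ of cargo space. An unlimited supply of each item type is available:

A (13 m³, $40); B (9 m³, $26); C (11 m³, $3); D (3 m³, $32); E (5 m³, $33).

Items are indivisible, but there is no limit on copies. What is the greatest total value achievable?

Best value-per-unit is D at 32/3; filling with it alone gives 12×32 = 384.
Optimal mix: 11×D + 1×E → volume 38, value 385.

$385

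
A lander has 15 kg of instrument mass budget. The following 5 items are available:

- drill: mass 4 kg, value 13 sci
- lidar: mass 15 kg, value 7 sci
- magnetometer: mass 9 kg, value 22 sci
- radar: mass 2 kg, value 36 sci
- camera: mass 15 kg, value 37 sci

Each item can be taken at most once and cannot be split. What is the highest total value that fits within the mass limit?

Check high-value combinations within 15 kg:
- drill+magnetometer+radar: mass 4+9+2=15, value 13+22+36=71
- magnetometer+radar: mass 9+2=11, value 22+36=58
- drill+radar: mass 4+2=6, value 13+36=49
- camera: mass 15, value 37
Best: 71 sci.

71 sci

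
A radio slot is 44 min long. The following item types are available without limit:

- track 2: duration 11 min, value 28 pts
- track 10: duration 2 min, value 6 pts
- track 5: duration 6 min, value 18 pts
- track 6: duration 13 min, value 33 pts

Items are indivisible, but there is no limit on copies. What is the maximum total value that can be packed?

Best value-per-unit is track 10 at 6/2, and filling with it alone uses duration 22×2=44. No mix of the others beats 22×6 = 132.

132 pts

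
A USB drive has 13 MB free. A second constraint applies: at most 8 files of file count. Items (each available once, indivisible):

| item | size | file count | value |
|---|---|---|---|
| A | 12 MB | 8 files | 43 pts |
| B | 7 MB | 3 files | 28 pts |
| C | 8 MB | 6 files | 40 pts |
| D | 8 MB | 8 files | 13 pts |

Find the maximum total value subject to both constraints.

43 pts

Feasible sets respecting both limits:
- A: size 12, file count 8, value 43
- C: size 8, file count 6, value 40
- B: size 7, file count 3, value 28
- D: size 8, file count 8, value 13
Best: 43 pts.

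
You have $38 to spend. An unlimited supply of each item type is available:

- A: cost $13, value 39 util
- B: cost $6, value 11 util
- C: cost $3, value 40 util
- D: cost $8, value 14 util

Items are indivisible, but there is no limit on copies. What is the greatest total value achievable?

480 util

Best value-per-unit is C at 40/3, and filling with it alone uses cost 12×3=36. No mix of the others beats 12×40 = 480.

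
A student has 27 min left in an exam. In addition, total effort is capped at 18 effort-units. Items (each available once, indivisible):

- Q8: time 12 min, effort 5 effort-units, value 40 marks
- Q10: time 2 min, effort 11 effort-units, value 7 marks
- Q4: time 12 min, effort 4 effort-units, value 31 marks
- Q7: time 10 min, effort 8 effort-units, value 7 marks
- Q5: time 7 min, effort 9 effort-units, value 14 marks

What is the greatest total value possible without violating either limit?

71 marks

Feasible sets respecting both limits:
- Q8+Q4: time 24, effort 9, value 71
- Q8+Q5: time 19, effort 14, value 54
- Q8+Q10: time 14, effort 16, value 47
Best: 71 marks.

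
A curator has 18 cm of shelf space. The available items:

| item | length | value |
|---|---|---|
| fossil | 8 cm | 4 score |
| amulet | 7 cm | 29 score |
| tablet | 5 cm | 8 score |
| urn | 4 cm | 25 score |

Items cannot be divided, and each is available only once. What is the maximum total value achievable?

62 score

This is a 0/1 knapsack; check combinations near the capacity.
- amulet+tablet+urn: length 7+5+4=16, value 29+8+25=62
- amulet+urn: length 7+4=11, value 29+25=54
- amulet+tablet: length 7+5=12, value 29+8=37
- fossil+tablet+urn: length 8+5+4=17, value 4+8+25=37
- tablet+urn: length 5+4=9, value 8+25=33
Best: 62 score.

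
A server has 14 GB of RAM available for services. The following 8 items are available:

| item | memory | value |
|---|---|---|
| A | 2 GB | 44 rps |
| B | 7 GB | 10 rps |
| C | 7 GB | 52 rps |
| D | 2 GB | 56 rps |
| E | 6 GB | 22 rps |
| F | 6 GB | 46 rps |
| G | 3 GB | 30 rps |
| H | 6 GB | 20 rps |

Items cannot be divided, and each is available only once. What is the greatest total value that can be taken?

182 rps

Check high-value combinations within 14 GB:
- A+C+D+G: memory 2+7+2+3=14, value 44+52+56+30=182
- A+D+F+G: memory 2+2+6+3=13, value 44+56+46+30=176
- A+C+D: memory 2+7+2=11, value 44+52+56=152
Best: 182 rps.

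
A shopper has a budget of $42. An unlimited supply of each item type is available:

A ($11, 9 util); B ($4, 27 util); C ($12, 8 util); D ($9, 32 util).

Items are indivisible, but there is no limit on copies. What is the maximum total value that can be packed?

Best value-per-unit is B at 27/4, and filling with it alone uses cost 10×4=40. No mix of the others beats 10×27 = 270.

270 util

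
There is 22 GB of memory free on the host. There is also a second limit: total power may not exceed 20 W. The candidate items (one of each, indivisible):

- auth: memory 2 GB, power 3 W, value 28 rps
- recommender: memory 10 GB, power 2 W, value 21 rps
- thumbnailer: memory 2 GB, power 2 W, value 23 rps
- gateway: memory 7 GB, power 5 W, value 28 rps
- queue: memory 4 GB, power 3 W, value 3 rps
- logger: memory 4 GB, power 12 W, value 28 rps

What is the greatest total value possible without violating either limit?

100 rps

Feasible sets respecting both limits:
- auth+recommender+thumbnailer+gateway: memory 21, power 12, value 100
- auth+recommender+thumbnailer+logger: memory 18, power 19, value 100
- auth+gateway+logger: memory 13, power 20, value 84
Best: 100 rps.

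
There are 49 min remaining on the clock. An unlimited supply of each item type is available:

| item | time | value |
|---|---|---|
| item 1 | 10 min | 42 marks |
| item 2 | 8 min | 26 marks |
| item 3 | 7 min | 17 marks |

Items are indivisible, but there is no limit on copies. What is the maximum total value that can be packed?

194 marks

Best value-per-unit is item 1 at 42/10; filling with it alone gives 4×42 = 168.
Optimal mix: 4×item 1 + 1×item 2 → time 48, value 194.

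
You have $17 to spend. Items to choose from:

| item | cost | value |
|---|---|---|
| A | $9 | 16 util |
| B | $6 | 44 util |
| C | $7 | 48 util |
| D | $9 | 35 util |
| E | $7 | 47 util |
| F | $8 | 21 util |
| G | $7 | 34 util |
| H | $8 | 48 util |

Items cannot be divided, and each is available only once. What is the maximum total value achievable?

This is a 0/1 knapsack; check combinations near the capacity.
- C+H: cost 7+8=15, value 48+48=96
- C+E: cost 7+7=14, value 48+47=95
- E+H: cost 7+8=15, value 47+48=95
- B+C: cost 6+7=13, value 44+48=92
- B+H: cost 6+8=14, value 44+48=92
Best: 96 util.

96 util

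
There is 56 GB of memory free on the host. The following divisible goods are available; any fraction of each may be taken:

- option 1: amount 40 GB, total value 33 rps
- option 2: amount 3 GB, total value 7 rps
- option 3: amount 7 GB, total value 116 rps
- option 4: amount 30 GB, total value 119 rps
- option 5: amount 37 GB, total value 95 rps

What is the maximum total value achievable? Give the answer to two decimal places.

283.78

Take in order of value per unit:
- option 3 (116/7 per unit): all 7 → value 116, running total 116.00
- option 4 (119/30 per unit): all 30 → value 119, running total 235.00
- option 5 (95/37 per unit): 19 of 37 → value 19×95/37 = 48.7838, running total 283.78
Total 283.78.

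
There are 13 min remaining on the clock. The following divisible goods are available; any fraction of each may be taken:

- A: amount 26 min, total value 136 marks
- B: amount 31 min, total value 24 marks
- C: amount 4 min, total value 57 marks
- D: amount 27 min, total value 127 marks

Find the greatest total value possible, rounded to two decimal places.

104.08

Take in order of value per unit:
- C (57/4 per unit): all 4 → value 57, running total 57.00
- A (136/26 per unit): 9 of 26 → value 9×136/26 = 47.0769, running total 104.08
Total 104.08.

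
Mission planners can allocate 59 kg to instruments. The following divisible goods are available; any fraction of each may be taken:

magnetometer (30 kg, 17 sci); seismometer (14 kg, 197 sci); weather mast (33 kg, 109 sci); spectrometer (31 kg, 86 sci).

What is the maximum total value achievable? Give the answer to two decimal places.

339.29

Take in order of value per unit:
- seismometer (197/14 per unit): all 14 → value 197, running total 197.00
- weather mast (109/33 per unit): all 33 → value 109, running total 306.00
- spectrometer (86/31 per unit): 12 of 31 → value 12×86/31 = 33.2903, running total 339.29
Total 339.29.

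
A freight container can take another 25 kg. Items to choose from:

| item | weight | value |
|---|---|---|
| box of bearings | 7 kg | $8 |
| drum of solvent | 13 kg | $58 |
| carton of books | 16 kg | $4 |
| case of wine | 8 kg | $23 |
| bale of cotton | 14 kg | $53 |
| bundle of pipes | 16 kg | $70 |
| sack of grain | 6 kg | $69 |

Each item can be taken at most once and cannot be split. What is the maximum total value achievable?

Check high-value combinations within 25 kg:
- bundle of pipes+sack of grain: weight 16+6=22, value 70+69=139
- drum of solvent+sack of grain: weight 13+6=19, value 58+69=127
- bale of cotton+sack of grain: weight 14+6=20, value 53+69=122
- box of bearings+case of wine+sack of grain: weight 7+8+6=21, value 8+23+69=100
Best: $139.

$139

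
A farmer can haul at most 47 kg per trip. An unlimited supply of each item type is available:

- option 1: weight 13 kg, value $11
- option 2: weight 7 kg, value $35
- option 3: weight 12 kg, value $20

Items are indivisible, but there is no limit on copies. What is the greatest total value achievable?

Best value-per-unit is option 2 at 35/7, and filling with it alone uses weight 6×7=42. No mix of the others beats 6×35 = 210.

$210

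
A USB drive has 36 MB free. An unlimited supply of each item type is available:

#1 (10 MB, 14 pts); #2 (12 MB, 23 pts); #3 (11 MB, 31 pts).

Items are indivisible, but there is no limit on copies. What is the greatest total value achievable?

93 pts

Best value-per-unit is #3 at 31/11, and filling with it alone uses size 3×11=33. No mix of the others beats 3×31 = 93.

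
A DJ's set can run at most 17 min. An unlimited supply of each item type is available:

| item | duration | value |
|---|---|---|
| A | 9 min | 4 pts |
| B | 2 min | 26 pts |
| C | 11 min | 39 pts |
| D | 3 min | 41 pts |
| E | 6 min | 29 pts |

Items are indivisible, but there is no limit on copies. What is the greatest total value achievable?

231 pts

Best value-per-unit is D at 41/3; filling with it alone gives 5×41 = 205.
Optimal mix: 1×B + 5×D → duration 17, value 231.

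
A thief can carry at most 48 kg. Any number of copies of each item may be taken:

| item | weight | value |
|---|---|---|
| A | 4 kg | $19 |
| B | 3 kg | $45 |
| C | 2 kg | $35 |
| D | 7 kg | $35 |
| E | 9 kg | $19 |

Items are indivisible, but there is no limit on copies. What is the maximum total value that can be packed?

Best value-per-unit is C at 35/2, and filling with it alone uses weight 24×2=48. No mix of the others beats 24×35 = 840.

$840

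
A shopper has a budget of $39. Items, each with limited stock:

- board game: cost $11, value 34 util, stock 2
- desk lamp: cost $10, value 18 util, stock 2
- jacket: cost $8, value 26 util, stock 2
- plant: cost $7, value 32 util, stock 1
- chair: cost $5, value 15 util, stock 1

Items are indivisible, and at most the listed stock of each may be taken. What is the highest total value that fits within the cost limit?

Best selections within cost 39 and stock limits:
- 1×board game + 2×jacket + 1×plant + 1×chair: cost 39, value 133
- 2×board game + 1×jacket + 1×plant: cost 37, value 126
Best: 133 util.

133 util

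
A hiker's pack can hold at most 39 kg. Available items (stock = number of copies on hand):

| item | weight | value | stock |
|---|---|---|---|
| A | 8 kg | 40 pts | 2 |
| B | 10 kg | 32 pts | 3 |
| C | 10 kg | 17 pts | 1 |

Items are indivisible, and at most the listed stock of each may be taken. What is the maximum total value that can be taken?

144 pts

Top feasible selections:
- 2×A + 2×B: weight 36, value 144
- 1×A + 3×B: weight 38, value 136
- 2×A + 1×B + 1×C: weight 36, value 129
Best: 144 pts.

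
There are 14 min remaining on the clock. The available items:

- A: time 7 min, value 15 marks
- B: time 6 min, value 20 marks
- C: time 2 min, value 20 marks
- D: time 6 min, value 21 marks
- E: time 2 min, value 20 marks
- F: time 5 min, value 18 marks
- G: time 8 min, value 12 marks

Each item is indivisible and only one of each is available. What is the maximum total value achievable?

61 marks

Check high-value combinations within 14 min:
- C+D+E: time 2+6+2=10, value 20+21+20=61
- B+C+D: time 6+2+6=14, value 20+20+21=61
- B+D+E: time 6+6+2=14, value 20+21+20=61
Best: 61 marks.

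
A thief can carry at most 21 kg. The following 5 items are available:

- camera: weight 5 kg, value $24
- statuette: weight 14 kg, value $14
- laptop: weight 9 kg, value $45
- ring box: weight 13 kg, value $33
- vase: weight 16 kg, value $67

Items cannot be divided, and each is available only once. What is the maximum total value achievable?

This is a 0/1 knapsack; check combinations near the capacity.
- camera+vase: weight 5+16=21, value 24+67=91
- camera+laptop: weight 5+9=14, value 24+45=69
- vase: weight 16, value 67
- camera+ring box: weight 5+13=18, value 24+33=57
- laptop: weight 9, value 45
Best: $91.

$91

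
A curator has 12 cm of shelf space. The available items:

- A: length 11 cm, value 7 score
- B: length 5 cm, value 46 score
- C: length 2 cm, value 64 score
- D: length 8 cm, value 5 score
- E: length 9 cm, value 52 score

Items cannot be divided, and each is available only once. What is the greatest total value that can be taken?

116 score

Check high-value combinations within 12 cm:
- C+E: length 2+9=11, value 64+52=116
- B+C: length 5+2=7, value 46+64=110
- C+D: length 2+8=10, value 64+5=69
Best: 116 score.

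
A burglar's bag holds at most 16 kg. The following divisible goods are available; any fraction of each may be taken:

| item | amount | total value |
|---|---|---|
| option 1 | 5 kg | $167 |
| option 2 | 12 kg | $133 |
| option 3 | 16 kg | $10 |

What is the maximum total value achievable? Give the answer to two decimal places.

Take in order of value per unit:
- option 1 (167/5 per unit): all 5 → value 167, running total 167.00
- option 2 (133/12 per unit): 11 of 12 → value 11×133/12 = 121.9167, running total 288.92
Total 288.92.

288.92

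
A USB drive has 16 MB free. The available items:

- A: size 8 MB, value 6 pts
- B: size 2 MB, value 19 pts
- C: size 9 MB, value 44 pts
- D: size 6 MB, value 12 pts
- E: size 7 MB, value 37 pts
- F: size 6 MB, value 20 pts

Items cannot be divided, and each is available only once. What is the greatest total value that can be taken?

This is a 0/1 knapsack; check combinations near the capacity.
- C+E: size 9+7=16, value 44+37=81
- B+E+F: size 2+7+6=15, value 19+37+20=76
- B+D+E: size 2+6+7=15, value 19+12+37=68
Best: 81 pts.

81 pts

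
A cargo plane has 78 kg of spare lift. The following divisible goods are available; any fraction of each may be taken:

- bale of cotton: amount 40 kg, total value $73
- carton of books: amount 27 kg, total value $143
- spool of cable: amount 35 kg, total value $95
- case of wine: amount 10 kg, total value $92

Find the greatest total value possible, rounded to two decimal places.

Take in order of value per unit:
- case of wine (92/10 per unit): all 10 → value 92, running total 92.00
- carton of books (143/27 per unit): all 27 → value 143, running total 235.00
- spool of cable (95/35 per unit): all 35 → value 95, running total 330.00
- bale of cotton (73/40 per unit): 6 of 40 → value 6×73/40 = 10.9500, running total 340.95
Total 340.95.

340.95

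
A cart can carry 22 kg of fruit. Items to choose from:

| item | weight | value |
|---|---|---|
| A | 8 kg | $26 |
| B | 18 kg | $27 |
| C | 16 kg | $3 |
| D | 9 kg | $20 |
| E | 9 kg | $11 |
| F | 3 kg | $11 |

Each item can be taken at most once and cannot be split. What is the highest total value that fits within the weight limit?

Check high-value combinations within 22 kg:
- A+D+F: weight 8+9+3=20, value 26+20+11=57
- A+E+F: weight 8+9+3=20, value 26+11+11=48
- A+D: weight 8+9=17, value 26+20=46
Best: $57.

$57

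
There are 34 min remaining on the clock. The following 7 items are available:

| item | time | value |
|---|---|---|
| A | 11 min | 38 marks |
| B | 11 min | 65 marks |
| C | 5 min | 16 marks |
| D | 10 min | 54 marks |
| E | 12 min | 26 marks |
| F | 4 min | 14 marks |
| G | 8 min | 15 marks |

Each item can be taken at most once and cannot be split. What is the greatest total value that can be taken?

157 marks

Check high-value combinations within 34 min:
- A+B+D: time 11+11+10=32, value 38+65+54=157
- B+C+D+G: time 11+5+10+8=34, value 65+16+54+15=150
- B+C+D+F: time 11+5+10+4=30, value 65+16+54+14=149
Best: 157 marks.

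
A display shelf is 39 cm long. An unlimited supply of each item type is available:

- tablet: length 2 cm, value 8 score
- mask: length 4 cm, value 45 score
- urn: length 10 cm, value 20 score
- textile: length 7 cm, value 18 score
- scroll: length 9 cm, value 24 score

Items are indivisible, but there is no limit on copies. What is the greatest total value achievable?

Best value-per-unit is mask at 45/4; filling with it alone gives 9×45 = 405.
Optimal mix: 1×tablet + 9×mask → length 38, value 413.

413 score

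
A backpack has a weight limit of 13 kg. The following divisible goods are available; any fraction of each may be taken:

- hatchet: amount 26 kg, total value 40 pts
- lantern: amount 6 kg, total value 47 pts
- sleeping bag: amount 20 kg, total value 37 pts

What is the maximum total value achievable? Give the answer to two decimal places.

59.95

Take in order of value per unit:
- lantern (47/6 per unit): all 6 → value 47, running total 47.00
- sleeping bag (37/20 per unit): 7 of 20 → value 7×37/20 = 12.9500, running total 59.95
Total 59.95.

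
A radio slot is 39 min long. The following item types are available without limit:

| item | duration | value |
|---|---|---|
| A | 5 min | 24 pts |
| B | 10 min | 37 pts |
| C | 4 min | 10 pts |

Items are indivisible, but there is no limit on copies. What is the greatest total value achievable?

178 pts

Best value-per-unit is A at 24/5; filling with it alone gives 7×24 = 168.
Optimal mix: 7×A + 1×C → duration 39, value 178.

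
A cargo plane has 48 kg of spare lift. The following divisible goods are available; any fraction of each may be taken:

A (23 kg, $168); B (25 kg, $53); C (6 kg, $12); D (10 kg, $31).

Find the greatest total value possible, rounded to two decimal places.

230.80

Take in order of value per unit:
- A (168/23 per unit): all 23 → value 168, running total 168.00
- D (31/10 per unit): all 10 → value 31, running total 199.00
- B (53/25 per unit): 15 of 25 → value 15×53/25 = 31.8000, running total 230.80
Total 230.80.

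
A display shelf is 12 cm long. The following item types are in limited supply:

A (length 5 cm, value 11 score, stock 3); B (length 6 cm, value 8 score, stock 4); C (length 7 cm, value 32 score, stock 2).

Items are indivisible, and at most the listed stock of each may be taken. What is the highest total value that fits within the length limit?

Top feasible selections:
- 1×A + 1×C: length 12, value 43
- 1×C: length 7, value 32
- 2×A: length 10, value 22
- 1×A + 1×B: length 11, value 19
Best: 43 score.

43 score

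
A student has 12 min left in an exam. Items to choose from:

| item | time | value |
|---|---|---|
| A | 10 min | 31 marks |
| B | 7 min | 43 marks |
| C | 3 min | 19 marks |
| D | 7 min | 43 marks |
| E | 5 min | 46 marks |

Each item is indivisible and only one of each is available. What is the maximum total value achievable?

Check high-value combinations within 12 min:
- B+E: time 7+5=12, value 43+46=89
- D+E: time 7+5=12, value 43+46=89
- C+E: time 3+5=8, value 19+46=65
- B+C: time 7+3=10, value 43+19=62
Best: 89 marks.

89 marks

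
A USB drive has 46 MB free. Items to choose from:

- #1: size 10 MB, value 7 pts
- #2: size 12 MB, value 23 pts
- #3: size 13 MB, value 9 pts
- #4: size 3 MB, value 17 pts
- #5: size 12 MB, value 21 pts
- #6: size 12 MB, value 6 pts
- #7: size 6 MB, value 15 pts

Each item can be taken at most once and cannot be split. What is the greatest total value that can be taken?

Check high-value combinations within 46 MB:
- #2+#3+#4+#5+#7: size 12+13+3+12+6=46, value 23+9+17+21+15=85
- #1+#2+#4+#5+#7: size 10+12+3+12+6=43, value 7+23+17+21+15=83
- #2+#4+#5+#6+#7: size 12+3+12+12+6=45, value 23+17+21+6+15=82
Best: 85 pts.

85 pts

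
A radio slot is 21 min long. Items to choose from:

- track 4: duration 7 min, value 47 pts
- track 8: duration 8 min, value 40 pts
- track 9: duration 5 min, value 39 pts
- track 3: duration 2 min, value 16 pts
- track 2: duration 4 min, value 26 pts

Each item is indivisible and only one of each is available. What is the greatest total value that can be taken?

This is a 0/1 knapsack; check combinations near the capacity.
- track 4+track 8+track 3+track 2: duration 7+8+2+4=21, value 47+40+16+26=129
- track 4+track 9+track 3+track 2: duration 7+5+2+4=18, value 47+39+16+26=128
- track 4+track 8+track 9: duration 7+8+5=20, value 47+40+39=126
- track 8+track 9+track 3+track 2: duration 8+5+2+4=19, value 40+39+16+26=121
Best: 129 pts.

129 pts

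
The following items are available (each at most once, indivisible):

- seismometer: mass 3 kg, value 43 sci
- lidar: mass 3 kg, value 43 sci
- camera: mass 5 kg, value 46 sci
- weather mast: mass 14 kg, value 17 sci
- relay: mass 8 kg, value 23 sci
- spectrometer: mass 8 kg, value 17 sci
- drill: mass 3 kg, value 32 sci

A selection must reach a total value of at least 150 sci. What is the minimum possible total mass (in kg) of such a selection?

Subsets with value ≥ 150, sorted by total mass:
- seismometer+lidar+camera+drill: mass 14, value 164
- seismometer+lidar+camera+relay: mass 19, value 155
- seismometer+lidar+camera+relay+drill: mass 22, value 187
Minimum mass: 14 kg.

14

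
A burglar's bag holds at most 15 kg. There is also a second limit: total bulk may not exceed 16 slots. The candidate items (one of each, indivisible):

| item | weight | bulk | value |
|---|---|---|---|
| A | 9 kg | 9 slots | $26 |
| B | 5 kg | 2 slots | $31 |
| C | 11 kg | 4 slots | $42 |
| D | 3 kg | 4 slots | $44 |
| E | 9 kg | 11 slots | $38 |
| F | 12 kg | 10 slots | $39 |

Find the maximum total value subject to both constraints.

$86

Feasible sets respecting both limits:
- C+D: weight 14, bulk 8, value 86
- D+F: weight 15, bulk 14, value 83
- D+E: weight 12, bulk 15, value 82
Best: $86.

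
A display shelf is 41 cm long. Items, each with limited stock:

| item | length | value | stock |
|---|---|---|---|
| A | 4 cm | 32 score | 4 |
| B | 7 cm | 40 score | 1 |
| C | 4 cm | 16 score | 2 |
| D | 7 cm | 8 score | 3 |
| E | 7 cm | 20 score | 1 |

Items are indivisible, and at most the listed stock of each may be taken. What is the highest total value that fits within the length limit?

220 score

Top feasible selections:
- 4×A + 1×B + 2×C + 1×E: length 38, value 220
- 4×A + 1×B + 1×C + 1×D + 1×E: length 41, value 212
- 4×A + 1×B + 2×C + 1×D: length 38, value 208
Best: 220 score.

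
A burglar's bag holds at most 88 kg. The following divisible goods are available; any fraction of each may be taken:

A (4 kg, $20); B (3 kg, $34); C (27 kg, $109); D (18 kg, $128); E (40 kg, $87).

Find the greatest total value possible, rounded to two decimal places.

Take in order of value per unit:
- B (34/3 per unit): all 3 → value 34, running total 34.00
- D (128/18 per unit): all 18 → value 128, running total 162.00
- A (20/4 per unit): all 4 → value 20, running total 182.00
- C (109/27 per unit): all 27 → value 109, running total 291.00
- E (87/40 per unit): 36 of 40 → value 36×87/40 = 78.3000, running total 369.30
Total 369.30.

369.30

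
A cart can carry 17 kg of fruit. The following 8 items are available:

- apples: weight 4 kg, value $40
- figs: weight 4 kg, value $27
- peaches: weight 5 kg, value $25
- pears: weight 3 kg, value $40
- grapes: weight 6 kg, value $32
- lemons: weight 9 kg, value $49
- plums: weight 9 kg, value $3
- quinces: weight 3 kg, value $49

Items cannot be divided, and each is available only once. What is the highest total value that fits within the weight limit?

$161

Check high-value combinations within 17 kg:
- apples+pears+grapes+quinces: weight 4+3+6+3=16, value 40+40+32+49=161
- apples+figs+pears+quinces: weight 4+4+3+3=14, value 40+27+40+49=156
- apples+peaches+pears+quinces: weight 4+5+3+3=15, value 40+25+40+49=154
- figs+pears+grapes+quinces: weight 4+3+6+3=16, value 27+40+32+49=148
Best: $161.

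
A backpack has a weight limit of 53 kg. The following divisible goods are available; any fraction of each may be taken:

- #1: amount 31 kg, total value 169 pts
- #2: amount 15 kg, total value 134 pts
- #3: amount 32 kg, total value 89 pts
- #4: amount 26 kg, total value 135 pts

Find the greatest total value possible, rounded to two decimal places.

Take in order of value per unit:
- #2 (134/15 per unit): all 15 → value 134, running total 134.00
- #1 (169/31 per unit): all 31 → value 169, running total 303.00
- #4 (135/26 per unit): 7 of 26 → value 7×135/26 = 36.3462, running total 339.35
Total 339.35.

339.35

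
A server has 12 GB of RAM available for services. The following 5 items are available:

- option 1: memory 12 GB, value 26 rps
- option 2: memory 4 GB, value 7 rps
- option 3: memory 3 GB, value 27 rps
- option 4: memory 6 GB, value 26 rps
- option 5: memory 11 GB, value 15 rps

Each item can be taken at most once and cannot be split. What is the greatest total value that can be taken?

53 rps

Check high-value combinations within 12 GB:
- option 3+option 4: memory 3+6=9, value 27+26=53
- option 2+option 3: memory 4+3=7, value 7+27=34
- option 2+option 4: memory 4+6=10, value 7+26=33
- option 3: memory 3, value 27
- option 4: memory 6, value 26
Best: 53 rps.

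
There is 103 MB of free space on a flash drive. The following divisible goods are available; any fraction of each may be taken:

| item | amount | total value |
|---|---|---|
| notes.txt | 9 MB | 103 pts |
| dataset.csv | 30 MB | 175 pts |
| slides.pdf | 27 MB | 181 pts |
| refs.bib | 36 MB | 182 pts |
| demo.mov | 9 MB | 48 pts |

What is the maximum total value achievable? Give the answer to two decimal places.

648.56

Take in order of value per unit:
- notes.txt (103/9 per unit): all 9 → value 103, running total 103.00
- slides.pdf (181/27 per unit): all 27 → value 181, running total 284.00
- dataset.csv (175/30 per unit): all 30 → value 175, running total 459.00
- demo.mov (48/9 per unit): all 9 → value 48, running total 507.00
- refs.bib (182/36 per unit): 28 of 36 → value 28×182/36 = 141.5556, running total 648.56
Total 648.56.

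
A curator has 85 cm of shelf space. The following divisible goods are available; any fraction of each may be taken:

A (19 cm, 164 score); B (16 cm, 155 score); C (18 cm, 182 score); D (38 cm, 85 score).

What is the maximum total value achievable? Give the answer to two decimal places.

572.58

Take in order of value per unit:
- C (182/18 per unit): all 18 → value 182, running total 182.00
- B (155/16 per unit): all 16 → value 155, running total 337.00
- A (164/19 per unit): all 19 → value 164, running total 501.00
- D (85/38 per unit): 32 of 38 → value 32×85/38 = 71.5789, running total 572.58
Total 572.58.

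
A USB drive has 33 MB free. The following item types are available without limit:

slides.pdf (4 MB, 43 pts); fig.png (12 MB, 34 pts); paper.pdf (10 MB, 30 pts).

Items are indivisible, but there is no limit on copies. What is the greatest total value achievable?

Best value-per-unit is slides.pdf at 43/4, and filling with it alone uses size 8×4=32. No mix of the others beats 8×43 = 344.

344 pts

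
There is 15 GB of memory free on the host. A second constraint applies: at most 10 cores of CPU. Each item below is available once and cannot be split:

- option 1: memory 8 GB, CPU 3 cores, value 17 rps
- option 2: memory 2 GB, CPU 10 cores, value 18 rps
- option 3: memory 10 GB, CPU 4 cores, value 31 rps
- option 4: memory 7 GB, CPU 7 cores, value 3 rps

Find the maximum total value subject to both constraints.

31 rps

Feasible sets respecting both limits:
- option 3: memory 10, CPU 4, value 31
- option 1+option 4: memory 15, CPU 10, value 20
- option 2: memory 2, CPU 10, value 18
- option 1: memory 8, CPU 3, value 17
Best: 31 rps.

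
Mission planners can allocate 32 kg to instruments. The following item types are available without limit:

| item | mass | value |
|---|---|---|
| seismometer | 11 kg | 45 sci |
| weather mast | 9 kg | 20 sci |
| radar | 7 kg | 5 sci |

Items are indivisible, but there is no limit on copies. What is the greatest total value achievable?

Best value-per-unit is seismometer at 45/11; filling with it alone gives 2×45 = 90.
Optimal mix: 2×seismometer + 1×weather mast → mass 31, value 110.

110 sci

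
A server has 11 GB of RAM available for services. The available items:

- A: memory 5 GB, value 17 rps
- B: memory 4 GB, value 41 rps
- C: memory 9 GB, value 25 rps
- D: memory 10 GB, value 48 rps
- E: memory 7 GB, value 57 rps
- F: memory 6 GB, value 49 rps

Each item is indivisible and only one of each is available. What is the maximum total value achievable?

98 rps

Check high-value combinations within 11 GB:
- B+E: memory 4+7=11, value 41+57=98
- B+F: memory 4+6=10, value 41+49=90
- A+F: memory 5+6=11, value 17+49=66
Best: 98 rps.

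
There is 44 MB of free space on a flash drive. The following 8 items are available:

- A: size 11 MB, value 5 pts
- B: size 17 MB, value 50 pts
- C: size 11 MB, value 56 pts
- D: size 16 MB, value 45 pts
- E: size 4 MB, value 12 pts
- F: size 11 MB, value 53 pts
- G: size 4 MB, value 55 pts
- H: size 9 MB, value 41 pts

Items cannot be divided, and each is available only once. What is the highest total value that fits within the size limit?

Check high-value combinations within 44 MB:
- C+E+F+G+H: size 11+4+11+4+9=39, value 56+12+53+55+41=217
- B+C+F+G: size 17+11+11+4=43, value 50+56+53+55=214
- C+D+F+G: size 11+16+11+4=42, value 56+45+53+55=209
- C+D+E+G+H: size 11+16+4+4+9=44, value 56+45+12+55+41=209
- D+E+F+G+H: size 16+4+11+4+9=44, value 45+12+53+55+41=206
Best: 217 pts.

217 pts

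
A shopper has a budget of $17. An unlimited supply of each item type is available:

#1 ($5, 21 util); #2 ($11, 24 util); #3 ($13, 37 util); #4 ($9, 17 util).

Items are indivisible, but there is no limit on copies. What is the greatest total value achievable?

63 util

Best value-per-unit is #1 at 21/5, and filling with it alone uses cost 3×5=15. No mix of the others beats 3×21 = 63.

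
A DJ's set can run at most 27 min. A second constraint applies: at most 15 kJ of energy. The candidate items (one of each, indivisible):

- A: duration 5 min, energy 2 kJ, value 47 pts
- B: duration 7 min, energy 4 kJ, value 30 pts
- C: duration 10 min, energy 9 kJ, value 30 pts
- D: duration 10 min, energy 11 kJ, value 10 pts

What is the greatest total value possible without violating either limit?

107 pts

Feasible sets respecting both limits:
- A+B+C: duration 22, energy 15, value 107
- A+B: duration 12, energy 6, value 77
- A+C: duration 15, energy 11, value 77
- B+C: duration 17, energy 13, value 60
Best: 107 pts.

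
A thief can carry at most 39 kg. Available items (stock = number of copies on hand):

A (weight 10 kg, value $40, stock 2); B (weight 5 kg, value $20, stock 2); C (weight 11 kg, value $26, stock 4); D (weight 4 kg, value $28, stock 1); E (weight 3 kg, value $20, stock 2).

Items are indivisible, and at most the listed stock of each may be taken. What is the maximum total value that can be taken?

Top feasible selections:
- 2×A + 1×B + 1×D + 2×E: weight 35, value 168
- 2×A + 2×B + 1×D + 1×E: weight 37, value 168
Best: $168.

$168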